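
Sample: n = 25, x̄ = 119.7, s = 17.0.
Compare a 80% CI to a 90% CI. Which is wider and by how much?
90% CI is wider by 2.67

df = 24
80% CI: t* = 1.318, (115.22, 124.18), width = 2 · t* · s/√n = 8.96
90% CI: t* = 1.711, (113.88, 125.52), width = 2 · t* · s/√n = 11.63

The 90% CI is wider by 11.63 - 8.96 = 2.67.
Higher confidence requires a wider interval.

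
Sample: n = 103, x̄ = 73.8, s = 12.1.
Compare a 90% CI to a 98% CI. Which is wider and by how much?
98% CI is wider by 1.67

df = 102
90% CI: t* = 1.660, (71.82, 75.78), width = 2 · t* · s/√n = 3.96
98% CI: t* = 2.363, (70.98, 76.62), width = 2 · t* · s/√n = 5.63

The 98% CI is wider by 5.63 - 3.96 = 1.67.
Higher confidence requires a wider interval.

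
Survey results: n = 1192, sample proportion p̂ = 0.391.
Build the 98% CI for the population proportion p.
(0.358, 0.424)

Proportion CI:
SE = √(p̂(1-p̂)/n) = √(0.391 · 0.609 / 1192) = 0.01413

z* = 2.326
Margin = z* · SE = 2.326 · 0.01413 = 0.0329

CI: 0.391 ± 0.0329 = (0.358, 0.424)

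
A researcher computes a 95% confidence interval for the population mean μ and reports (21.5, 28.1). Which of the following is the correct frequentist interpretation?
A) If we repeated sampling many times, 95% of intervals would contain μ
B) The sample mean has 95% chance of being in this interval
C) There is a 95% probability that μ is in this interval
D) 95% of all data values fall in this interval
A

A) Correct — this is the frequentist long-run coverage interpretation.
B) Wrong — x̄ is observed and sits in the interval by construction.
C) Wrong — μ is fixed; the randomness lives in the interval, not in μ.
D) Wrong — a CI is about the parameter μ, not individual data values.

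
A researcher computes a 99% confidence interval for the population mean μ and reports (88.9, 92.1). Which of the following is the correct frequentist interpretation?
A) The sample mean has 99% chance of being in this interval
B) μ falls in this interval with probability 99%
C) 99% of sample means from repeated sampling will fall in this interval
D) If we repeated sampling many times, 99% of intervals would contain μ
D

A) Wrong — x̄ is observed and sits in the interval by construction.
B) Wrong — μ is fixed; the randomness lives in the interval, not in μ.
C) Wrong — coverage applies to intervals containing μ, not to future x̄ values.
D) Correct — this is the frequentist long-run coverage interpretation.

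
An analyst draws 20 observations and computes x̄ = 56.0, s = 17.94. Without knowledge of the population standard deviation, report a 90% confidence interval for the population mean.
(49.06, 62.94)

t-interval (σ unknown):
df = n - 1 = 19
t* = 1.729 for 90% confidence

Margin of error = t* · s/√n = 1.729 · 17.94/√20 = 6.94

CI: (49.06, 62.94)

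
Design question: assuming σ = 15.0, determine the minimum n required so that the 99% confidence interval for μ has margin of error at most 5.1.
n ≥ 58

For margin E ≤ 5.1:
n ≥ (z* · σ / E)²
n ≥ (2.576 · 15.0 / 5.1)²
n ≥ 57.40

Minimum n = 58 (rounding up)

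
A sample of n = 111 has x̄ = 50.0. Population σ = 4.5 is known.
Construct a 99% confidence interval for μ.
(48.90, 51.10)

z-interval (σ known):
z* = 2.576 for 99% confidence

Margin of error = z* · σ/√n = 2.576 · 4.5/√111 = 1.10

CI: (50.0 - 1.10, 50.0 + 1.10) = (48.90, 51.10)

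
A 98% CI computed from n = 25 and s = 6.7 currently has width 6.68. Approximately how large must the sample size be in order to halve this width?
n ≈ 100

CI width ∝ 1/√n
To reduce width by factor 2, need √n to grow by 2 → need 2² = 4 times as many samples.

Current: n = 25, width = 6.68
New: n = 100, width ≈ 3.17

Width reduced by factor of 6.68/3.17 = 2.11.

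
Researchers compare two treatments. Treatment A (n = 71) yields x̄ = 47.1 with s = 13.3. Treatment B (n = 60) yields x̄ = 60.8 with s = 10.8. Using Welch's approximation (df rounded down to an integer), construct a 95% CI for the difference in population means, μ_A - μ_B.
(-17.87, -9.53)

Difference: x̄₁ - x̄₂ = -13.70
SE = √(s₁²/n₁ + s₂²/n₂) = √(13.3²/71 + 10.8²/60) = 2.1060
df = 128.81 → 128 (Welch–Satterthwaite, rounded down)
t* = 1.979

CI: -13.70 ± 1.979 · 2.1060 = -13.70 ± 4.17 = (-17.87, -9.53)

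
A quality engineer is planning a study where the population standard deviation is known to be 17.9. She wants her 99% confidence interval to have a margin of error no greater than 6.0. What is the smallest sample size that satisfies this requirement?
n ≥ 60

For margin E ≤ 6.0:
n ≥ (z* · σ / E)²
n ≥ (2.576 · 17.9 / 6.0)²
n ≥ 59.06

Minimum n = 60 (rounding up)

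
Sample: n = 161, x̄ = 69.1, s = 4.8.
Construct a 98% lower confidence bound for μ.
μ ≥ 68.32

Lower bound (one-sided):
t* = 2.071 (one-sided for 98%)
Lower bound = x̄ - t* · s/√n = 69.1 - 2.071 · 4.8/√161 = 68.32

We are 98% confident that μ ≥ 68.32.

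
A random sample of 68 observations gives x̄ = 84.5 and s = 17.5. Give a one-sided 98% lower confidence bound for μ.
μ ≥ 80.05

Lower bound (one-sided):
t* = 2.095 (one-sided for 98%)
Lower bound = x̄ - t* · s/√n = 84.5 - 2.095 · 17.5/√68 = 80.05

We are 98% confident that μ ≥ 80.05.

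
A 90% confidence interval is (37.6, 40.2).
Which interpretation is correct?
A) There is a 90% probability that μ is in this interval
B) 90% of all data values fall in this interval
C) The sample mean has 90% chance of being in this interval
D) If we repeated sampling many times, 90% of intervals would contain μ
D

A) Wrong — μ is fixed; the randomness lives in the interval, not in μ.
B) Wrong — a CI is about the parameter μ, not individual data values.
C) Wrong — x̄ is observed and sits in the interval by construction.
D) Correct — this is the frequentist long-run coverage interpretation.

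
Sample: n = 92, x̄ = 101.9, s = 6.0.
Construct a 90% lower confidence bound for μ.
μ ≥ 101.09

Lower bound (one-sided):
t* = 1.291 (one-sided for 90%)
Lower bound = x̄ - t* · s/√n = 101.9 - 1.291 · 6.0/√92 = 101.09

We are 90% confident that μ ≥ 101.09.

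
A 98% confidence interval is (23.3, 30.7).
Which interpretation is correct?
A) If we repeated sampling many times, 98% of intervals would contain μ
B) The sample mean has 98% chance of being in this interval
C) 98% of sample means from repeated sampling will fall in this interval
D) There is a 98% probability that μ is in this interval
A

A) Correct — this is the frequentist long-run coverage interpretation.
B) Wrong — x̄ is observed and sits in the interval by construction.
C) Wrong — coverage applies to intervals containing μ, not to future x̄ values.
D) Wrong — μ is fixed; the randomness lives in the interval, not in μ.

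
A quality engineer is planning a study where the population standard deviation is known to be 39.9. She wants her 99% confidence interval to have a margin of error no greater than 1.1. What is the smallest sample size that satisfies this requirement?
n ≥ 8731

For margin E ≤ 1.1:
n ≥ (z* · σ / E)²
n ≥ (2.576 · 39.9 / 1.1)²
n ≥ 8730.76

Minimum n = 8731 (rounding up)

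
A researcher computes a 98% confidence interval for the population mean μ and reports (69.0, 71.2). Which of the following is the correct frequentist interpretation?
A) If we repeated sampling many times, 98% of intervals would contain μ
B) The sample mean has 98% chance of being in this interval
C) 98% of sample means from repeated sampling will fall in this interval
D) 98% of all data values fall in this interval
A

A) Correct — this is the frequentist long-run coverage interpretation.
B) Wrong — x̄ is observed and sits in the interval by construction.
C) Wrong — coverage applies to intervals containing μ, not to future x̄ values.
D) Wrong — a CI is about the parameter μ, not individual data values.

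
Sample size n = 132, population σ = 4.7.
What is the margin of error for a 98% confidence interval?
Margin of error = 0.95

Margin of error = z* · σ/√n
= 2.326 · 4.7/√132
= 2.326 · 4.7/11.4891
= 0.95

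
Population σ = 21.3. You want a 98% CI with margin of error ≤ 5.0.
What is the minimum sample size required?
n ≥ 99

For margin E ≤ 5.0:
n ≥ (z* · σ / E)²
n ≥ (2.326 · 21.3 / 5.0)²
n ≥ 98.18

Minimum n = 99 (rounding up)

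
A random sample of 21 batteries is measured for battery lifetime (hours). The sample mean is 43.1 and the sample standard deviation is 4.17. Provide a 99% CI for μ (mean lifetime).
(40.51, 45.69)

t-interval (σ unknown):
df = n - 1 = 20
t* = 2.845 for 99% confidence

Margin of error = t* · s/√n = 2.845 · 4.17/√21 = 2.59

CI: (40.51, 45.69)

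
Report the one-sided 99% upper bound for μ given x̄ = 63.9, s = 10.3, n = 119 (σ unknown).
μ ≤ 66.13

Upper bound (one-sided):
t* = 2.358 (one-sided for 99%)
Upper bound = x̄ + t* · s/√n = 63.9 + 2.358 · 10.3/√119 = 66.13

We are 99% confident that μ ≤ 66.13.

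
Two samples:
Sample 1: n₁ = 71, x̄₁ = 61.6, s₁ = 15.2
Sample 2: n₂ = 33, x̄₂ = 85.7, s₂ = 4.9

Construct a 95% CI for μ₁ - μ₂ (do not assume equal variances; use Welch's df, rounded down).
(-28.06, -20.14)

Difference: x̄₁ - x̄₂ = -24.10
SE = √(s₁²/n₁ + s₂²/n₂) = √(15.2²/71 + 4.9²/33) = 1.9954
df = 94.47 → 94 (Welch–Satterthwaite, rounded down)
t* = 1.986

CI: -24.10 ± 1.986 · 1.9954 = -24.10 ± 3.96 = (-28.06, -20.14)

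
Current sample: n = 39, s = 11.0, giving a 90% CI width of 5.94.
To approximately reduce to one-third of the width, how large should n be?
n ≈ 351

CI width ∝ 1/√n
To reduce width by factor 3, need √n to grow by 3 → need 3² = 9 times as many samples.

Current: n = 39, width = 5.94
New: n = 351, width ≈ 1.94

Width reduced by factor of 5.94/1.94 = 3.06.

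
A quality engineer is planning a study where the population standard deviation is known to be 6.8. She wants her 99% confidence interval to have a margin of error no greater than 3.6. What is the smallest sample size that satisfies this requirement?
n ≥ 24

For margin E ≤ 3.6:
n ≥ (z* · σ / E)²
n ≥ (2.576 · 6.8 / 3.6)²
n ≥ 23.68

Minimum n = 24 (rounding up)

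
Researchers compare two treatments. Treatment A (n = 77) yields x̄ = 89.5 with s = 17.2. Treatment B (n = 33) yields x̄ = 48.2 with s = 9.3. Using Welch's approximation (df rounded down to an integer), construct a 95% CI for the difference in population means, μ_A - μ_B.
(36.26, 46.34)

Difference: x̄₁ - x̄₂ = 41.30
SE = √(s₁²/n₁ + s₂²/n₂) = √(17.2²/77 + 9.3²/33) = 2.5422
df = 102.15 → 102 (Welch–Satterthwaite, rounded down)
t* = 1.983

CI: 41.30 ± 1.983 · 2.5422 = 41.30 ± 5.04 = (36.26, 46.34)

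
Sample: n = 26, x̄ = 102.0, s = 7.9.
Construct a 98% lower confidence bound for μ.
μ ≥ 98.64

Lower bound (one-sided):
t* = 2.167 (one-sided for 98%)
Lower bound = x̄ - t* · s/√n = 102.0 - 2.167 · 7.9/√26 = 98.64

We are 98% confident that μ ≥ 98.64.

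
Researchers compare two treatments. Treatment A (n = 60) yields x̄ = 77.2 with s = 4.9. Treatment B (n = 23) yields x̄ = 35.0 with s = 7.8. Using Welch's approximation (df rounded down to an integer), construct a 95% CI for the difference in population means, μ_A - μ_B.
(38.63, 45.77)

Difference: x̄₁ - x̄₂ = 42.20
SE = √(s₁²/n₁ + s₂²/n₂) = √(4.9²/60 + 7.8²/23) = 1.7451
df = 28.91 → 28 (Welch–Satterthwaite, rounded down)
t* = 2.048

CI: 42.20 ± 2.048 · 1.7451 = 42.20 ± 3.57 = (38.63, 45.77)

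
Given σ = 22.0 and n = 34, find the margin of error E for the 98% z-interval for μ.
Margin of error = 8.78

Margin of error = z* · σ/√n
= 2.326 · 22.0/√34
= 2.326 · 22.0/5.8310
= 8.78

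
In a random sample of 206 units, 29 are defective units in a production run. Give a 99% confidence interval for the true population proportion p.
(0.078, 0.203)

Proportion CI:
p̂ = 29/206 = 0.14078
SE = √(p̂(1-p̂)/n) = √(0.14078 · 0.85922 / 206) = 0.02423

z* = 2.576
Margin = z* · SE = 2.576 · 0.02423 = 0.0624

CI: 0.14078 ± 0.0624 = (0.078, 0.203)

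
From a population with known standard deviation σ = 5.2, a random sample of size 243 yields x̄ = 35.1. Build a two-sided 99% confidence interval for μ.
(34.24, 35.96)

z-interval (σ known):
z* = 2.576 for 99% confidence

Margin of error = z* · σ/√n = 2.576 · 5.2/√243 = 0.86

CI: (35.1 - 0.86, 35.1 + 0.86) = (34.24, 35.96)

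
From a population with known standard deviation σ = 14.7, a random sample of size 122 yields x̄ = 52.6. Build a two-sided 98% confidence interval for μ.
(49.50, 55.70)

z-interval (σ known):
z* = 2.326 for 98% confidence

Margin of error = z* · σ/√n = 2.326 · 14.7/√122 = 3.10

CI: (52.6 - 3.10, 52.6 + 3.10) = (49.50, 55.70)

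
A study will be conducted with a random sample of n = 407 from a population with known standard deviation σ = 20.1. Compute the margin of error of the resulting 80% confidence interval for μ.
Margin of error = 1.28

Margin of error = z* · σ/√n
= 1.282 · 20.1/√407
= 1.282 · 20.1/20.1742
= 1.28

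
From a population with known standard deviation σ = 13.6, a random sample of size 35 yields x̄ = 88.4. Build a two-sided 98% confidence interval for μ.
(83.05, 93.75)

z-interval (σ known):
z* = 2.326 for 98% confidence

Margin of error = z* · σ/√n = 2.326 · 13.6/√35 = 5.35

CI: (88.4 - 5.35, 88.4 + 5.35) = (83.05, 93.75)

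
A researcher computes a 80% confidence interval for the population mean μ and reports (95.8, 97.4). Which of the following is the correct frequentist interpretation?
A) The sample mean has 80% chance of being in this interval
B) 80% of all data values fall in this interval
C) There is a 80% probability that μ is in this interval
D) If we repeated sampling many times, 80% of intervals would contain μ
D

A) Wrong — x̄ is observed and sits in the interval by construction.
B) Wrong — a CI is about the parameter μ, not individual data values.
C) Wrong — μ is fixed; the randomness lives in the interval, not in μ.
D) Correct — this is the frequentist long-run coverage interpretation.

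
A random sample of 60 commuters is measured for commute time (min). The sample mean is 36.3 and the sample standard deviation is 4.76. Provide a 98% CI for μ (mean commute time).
(34.83, 37.77)

t-interval (σ unknown):
df = n - 1 = 59
t* = 2.391 for 98% confidence

Margin of error = t* · s/√n = 2.391 · 4.76/√60 = 1.47

CI: (34.83, 37.77)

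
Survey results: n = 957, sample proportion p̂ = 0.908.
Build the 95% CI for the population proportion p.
(0.890, 0.926)

Proportion CI:
SE = √(p̂(1-p̂)/n) = √(0.908 · 0.092 / 957) = 0.00934

z* = 1.960
Margin = z* · SE = 1.960 · 0.00934 = 0.0183

CI: 0.908 ± 0.0183 = (0.890, 0.926)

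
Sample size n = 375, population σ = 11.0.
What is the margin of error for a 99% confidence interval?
Margin of error = 1.46

Margin of error = z* · σ/√n
= 2.576 · 11.0/√375
= 2.576 · 11.0/19.3649
= 1.46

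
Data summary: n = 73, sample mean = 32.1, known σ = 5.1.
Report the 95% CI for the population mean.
(30.93, 33.27)

z-interval (σ known):
z* = 1.960 for 95% confidence

Margin of error = z* · σ/√n = 1.960 · 5.1/√73 = 1.17

CI: (32.1 - 1.17, 32.1 + 1.17) = (30.93, 33.27)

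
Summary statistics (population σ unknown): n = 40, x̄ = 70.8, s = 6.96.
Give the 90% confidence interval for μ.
(68.95, 72.65)

t-interval (σ unknown):
df = n - 1 = 39
t* = 1.685 for 90% confidence

Margin of error = t* · s/√n = 1.685 · 6.96/√40 = 1.85

CI: (68.95, 72.65)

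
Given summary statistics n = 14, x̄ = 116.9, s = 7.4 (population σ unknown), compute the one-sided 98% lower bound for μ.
μ ≥ 112.39

Lower bound (one-sided):
t* = 2.282 (one-sided for 98%)
Lower bound = x̄ - t* · s/√n = 116.9 - 2.282 · 7.4/√14 = 112.39

We are 98% confident that μ ≥ 112.39.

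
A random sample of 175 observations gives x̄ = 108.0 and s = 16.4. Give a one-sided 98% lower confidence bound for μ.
μ ≥ 105.44

Lower bound (one-sided):
t* = 2.069 (one-sided for 98%)
Lower bound = x̄ - t* · s/√n = 108.0 - 2.069 · 16.4/√175 = 105.44

We are 98% confident that μ ≥ 105.44.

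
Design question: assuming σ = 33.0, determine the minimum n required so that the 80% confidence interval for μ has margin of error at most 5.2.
n ≥ 67

For margin E ≤ 5.2:
n ≥ (z* · σ / E)²
n ≥ (1.282 · 33.0 / 5.2)²
n ≥ 66.19

Minimum n = 67 (rounding up)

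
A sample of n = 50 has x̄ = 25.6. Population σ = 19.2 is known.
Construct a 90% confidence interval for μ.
(21.13, 30.07)

z-interval (σ known):
z* = 1.645 for 90% confidence

Margin of error = z* · σ/√n = 1.645 · 19.2/√50 = 4.47

CI: (25.6 - 4.47, 25.6 + 4.47) = (21.13, 30.07)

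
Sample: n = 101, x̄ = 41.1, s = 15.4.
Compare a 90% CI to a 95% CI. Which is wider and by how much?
95% CI is wider by 0.99

df = 100
90% CI: t* = 1.660, (38.56, 43.64), width = 2 · t* · s/√n = 5.09
95% CI: t* = 1.984, (38.06, 44.14), width = 2 · t* · s/√n = 6.08

The 95% CI is wider by 6.08 - 5.09 = 0.99.
Higher confidence requires a wider interval.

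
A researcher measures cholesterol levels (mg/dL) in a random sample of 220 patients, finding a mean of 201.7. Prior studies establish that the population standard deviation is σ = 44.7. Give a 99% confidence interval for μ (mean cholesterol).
(193.94, 209.46)

z-interval (σ known):
z* = 2.576 for 99% confidence

Margin of error = z* · σ/√n = 2.576 · 44.7/√220 = 7.76

CI: (201.7 - 7.76, 201.7 + 7.76) = (193.94, 209.46)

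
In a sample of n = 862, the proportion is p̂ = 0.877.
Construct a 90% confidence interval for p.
(0.859, 0.895)

Proportion CI:
SE = √(p̂(1-p̂)/n) = √(0.877 · 0.123 / 862) = 0.01119

z* = 1.645
Margin = z* · SE = 1.645 · 0.01119 = 0.0184

CI: 0.877 ± 0.0184 = (0.859, 0.895)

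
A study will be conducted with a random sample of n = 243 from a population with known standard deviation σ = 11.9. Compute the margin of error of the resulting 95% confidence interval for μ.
Margin of error = 1.50

Margin of error = z* · σ/√n
= 1.960 · 11.9/√243
= 1.960 · 11.9/15.5885
= 1.50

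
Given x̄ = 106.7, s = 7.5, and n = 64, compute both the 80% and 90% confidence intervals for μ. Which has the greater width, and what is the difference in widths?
90% CI is wider by 0.70

df = 63
80% CI: t* = 1.295, (105.49, 107.91), width = 2 · t* · s/√n = 2.43
90% CI: t* = 1.669, (105.14, 108.26), width = 2 · t* · s/√n = 3.13

The 90% CI is wider by 3.13 - 2.43 = 0.70.
Higher confidence requires a wider interval.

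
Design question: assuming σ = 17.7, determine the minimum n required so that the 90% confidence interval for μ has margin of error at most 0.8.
n ≥ 1325

For margin E ≤ 0.8:
n ≥ (z* · σ / E)²
n ≥ (1.645 · 17.7 / 0.8)²
n ≥ 1324.64

Minimum n = 1325 (rounding up)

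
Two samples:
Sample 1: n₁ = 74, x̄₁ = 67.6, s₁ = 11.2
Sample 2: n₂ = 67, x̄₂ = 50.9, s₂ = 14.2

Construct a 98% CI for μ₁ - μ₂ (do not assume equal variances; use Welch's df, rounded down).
(11.59, 21.81)

Difference: x̄₁ - x̄₂ = 16.70
SE = √(s₁²/n₁ + s₂²/n₂) = √(11.2²/74 + 14.2²/67) = 2.1690
df = 125.34 → 125 (Welch–Satterthwaite, rounded down)
t* = 2.357

CI: 16.70 ± 2.357 · 2.1690 = 16.70 ± 5.11 = (11.59, 21.81)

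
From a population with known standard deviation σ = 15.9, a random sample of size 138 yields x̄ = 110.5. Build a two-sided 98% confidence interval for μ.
(107.35, 113.65)

z-interval (σ known):
z* = 2.326 for 98% confidence

Margin of error = z* · σ/√n = 2.326 · 15.9/√138 = 3.15

CI: (110.5 - 3.15, 110.5 + 3.15) = (107.35, 113.65)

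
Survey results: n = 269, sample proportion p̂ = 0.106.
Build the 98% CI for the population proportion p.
(0.062, 0.150)

Proportion CI:
SE = √(p̂(1-p̂)/n) = √(0.106 · 0.894 / 269) = 0.01877

z* = 2.326
Margin = z* · SE = 2.326 · 0.01877 = 0.0437

CI: 0.106 ± 0.0437 = (0.062, 0.150)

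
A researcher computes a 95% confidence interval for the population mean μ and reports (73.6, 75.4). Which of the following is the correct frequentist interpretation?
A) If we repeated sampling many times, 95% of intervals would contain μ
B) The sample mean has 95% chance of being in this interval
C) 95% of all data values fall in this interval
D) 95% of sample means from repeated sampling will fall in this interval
A

A) Correct — this is the frequentist long-run coverage interpretation.
B) Wrong — x̄ is observed and sits in the interval by construction.
C) Wrong — a CI is about the parameter μ, not individual data values.
D) Wrong — coverage applies to intervals containing μ, not to future x̄ values.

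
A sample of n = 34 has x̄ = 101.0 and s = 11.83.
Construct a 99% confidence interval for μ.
(95.46, 106.54)

t-interval (σ unknown):
df = n - 1 = 33
t* = 2.733 for 99% confidence

Margin of error = t* · s/√n = 2.733 · 11.83/√34 = 5.54

CI: (95.46, 106.54)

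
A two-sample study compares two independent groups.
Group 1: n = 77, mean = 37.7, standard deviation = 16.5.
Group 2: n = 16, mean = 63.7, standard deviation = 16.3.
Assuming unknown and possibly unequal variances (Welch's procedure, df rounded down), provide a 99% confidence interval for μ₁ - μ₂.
(-38.71, -13.29)

Difference: x̄₁ - x̄₂ = -26.00
SE = √(s₁²/n₁ + s₂²/n₂) = √(16.5²/77 + 16.3²/16) = 4.4879
df = 21.87 → 21 (Welch–Satterthwaite, rounded down)
t* = 2.831

CI: -26.00 ± 2.831 · 4.4879 = -26.00 ± 12.71 = (-38.71, -13.29)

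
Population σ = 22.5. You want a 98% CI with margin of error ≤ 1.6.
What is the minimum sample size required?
n ≥ 1070

For margin E ≤ 1.6:
n ≥ (z* · σ / E)²
n ≥ (2.326 · 22.5 / 1.6)²
n ≥ 1069.90

Minimum n = 1070 (rounding up)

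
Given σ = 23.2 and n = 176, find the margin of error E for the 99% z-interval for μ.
Margin of error = 4.50

Margin of error = z* · σ/√n
= 2.576 · 23.2/√176
= 2.576 · 23.2/13.2665
= 4.50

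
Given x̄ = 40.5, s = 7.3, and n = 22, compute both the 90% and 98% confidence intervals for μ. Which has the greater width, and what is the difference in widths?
98% CI is wider by 2.48

df = 21
90% CI: t* = 1.721, (37.82, 43.18), width = 2 · t* · s/√n = 5.36
98% CI: t* = 2.518, (36.58, 44.42), width = 2 · t* · s/√n = 7.84

The 98% CI is wider by 7.84 - 5.36 = 2.48.
Higher confidence requires a wider interval.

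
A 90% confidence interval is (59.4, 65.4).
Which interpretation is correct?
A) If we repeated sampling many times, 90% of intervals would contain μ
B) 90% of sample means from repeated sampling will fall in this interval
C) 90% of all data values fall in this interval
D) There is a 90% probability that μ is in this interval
A

A) Correct — this is the frequentist long-run coverage interpretation.
B) Wrong — coverage applies to intervals containing μ, not to future x̄ values.
C) Wrong — a CI is about the parameter μ, not individual data values.
D) Wrong — μ is fixed; the randomness lives in the interval, not in μ.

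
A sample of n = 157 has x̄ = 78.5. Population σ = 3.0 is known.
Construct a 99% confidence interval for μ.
(77.88, 79.12)

z-interval (σ known):
z* = 2.576 for 99% confidence

Margin of error = z* · σ/√n = 2.576 · 3.0/√157 = 0.62

CI: (78.5 - 0.62, 78.5 + 0.62) = (77.88, 79.12)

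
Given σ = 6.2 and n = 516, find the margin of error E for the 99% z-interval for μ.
Margin of error = 0.70

Margin of error = z* · σ/√n
= 2.576 · 6.2/√516
= 2.576 · 6.2/22.7156
= 0.70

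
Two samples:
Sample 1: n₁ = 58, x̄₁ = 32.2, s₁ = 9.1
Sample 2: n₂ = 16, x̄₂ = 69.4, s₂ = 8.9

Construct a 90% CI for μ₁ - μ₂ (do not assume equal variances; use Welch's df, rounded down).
(-41.52, -32.88)

Difference: x̄₁ - x̄₂ = -37.20
SE = √(s₁²/n₁ + s₂²/n₂) = √(9.1²/58 + 8.9²/16) = 2.5255
df = 24.37 → 24 (Welch–Satterthwaite, rounded down)
t* = 1.711

CI: -37.20 ± 1.711 · 2.5255 = -37.20 ± 4.32 = (-41.52, -32.88)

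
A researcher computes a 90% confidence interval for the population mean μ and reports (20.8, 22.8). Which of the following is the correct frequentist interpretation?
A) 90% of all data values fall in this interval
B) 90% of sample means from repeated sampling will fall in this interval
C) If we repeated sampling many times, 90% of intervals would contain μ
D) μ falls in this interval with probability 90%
C

A) Wrong — a CI is about the parameter μ, not individual data values.
B) Wrong — coverage applies to intervals containing μ, not to future x̄ values.
C) Correct — this is the frequentist long-run coverage interpretation.
D) Wrong — μ is fixed; the randomness lives in the interval, not in μ.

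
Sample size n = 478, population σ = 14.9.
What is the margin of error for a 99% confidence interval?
Margin of error = 1.76

Margin of error = z* · σ/√n
= 2.576 · 14.9/√478
= 2.576 · 14.9/21.8632
= 1.76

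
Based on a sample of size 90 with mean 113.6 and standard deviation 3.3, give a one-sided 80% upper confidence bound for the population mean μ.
μ ≤ 113.89

Upper bound (one-sided):
t* = 0.846 (one-sided for 80%)
Upper bound = x̄ + t* · s/√n = 113.6 + 0.846 · 3.3/√90 = 113.89

We are 80% confident that μ ≤ 113.89.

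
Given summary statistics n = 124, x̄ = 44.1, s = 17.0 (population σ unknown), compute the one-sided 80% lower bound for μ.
μ ≥ 42.81

Lower bound (one-sided):
t* = 0.845 (one-sided for 80%)
Lower bound = x̄ - t* · s/√n = 44.1 - 0.845 · 17.0/√124 = 42.81

We are 80% confident that μ ≥ 42.81.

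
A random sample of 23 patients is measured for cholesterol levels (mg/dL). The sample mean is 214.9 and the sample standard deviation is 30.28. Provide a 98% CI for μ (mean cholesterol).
(199.06, 230.74)

t-interval (σ unknown):
df = n - 1 = 22
t* = 2.508 for 98% confidence

Margin of error = t* · s/√n = 2.508 · 30.28/√23 = 15.84

CI: (199.06, 230.74)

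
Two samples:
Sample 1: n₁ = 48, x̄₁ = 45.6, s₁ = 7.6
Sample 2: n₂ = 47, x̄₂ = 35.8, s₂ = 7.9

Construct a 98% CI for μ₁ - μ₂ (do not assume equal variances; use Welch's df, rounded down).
(6.03, 13.57)

Difference: x̄₁ - x̄₂ = 9.80
SE = √(s₁²/n₁ + s₂²/n₂) = √(7.6²/48 + 7.9²/47) = 1.5910
df = 92.67 → 92 (Welch–Satterthwaite, rounded down)
t* = 2.368

CI: 9.80 ± 2.368 · 1.5910 = 9.80 ± 3.77 = (6.03, 13.57)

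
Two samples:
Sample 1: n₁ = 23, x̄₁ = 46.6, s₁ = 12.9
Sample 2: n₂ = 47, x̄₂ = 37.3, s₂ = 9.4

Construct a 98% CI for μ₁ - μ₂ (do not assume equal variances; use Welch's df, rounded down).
(1.92, 16.68)

Difference: x̄₁ - x̄₂ = 9.30
SE = √(s₁²/n₁ + s₂²/n₂) = √(12.9²/23 + 9.4²/47) = 3.0191
df = 33.83 → 33 (Welch–Satterthwaite, rounded down)
t* = 2.445

CI: 9.30 ± 2.445 · 3.0191 = 9.30 ± 7.38 = (1.92, 16.68)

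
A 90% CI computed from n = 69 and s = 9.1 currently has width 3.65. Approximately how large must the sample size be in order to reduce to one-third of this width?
n ≈ 621

CI width ∝ 1/√n
To reduce width by factor 3, need √n to grow by 3 → need 3² = 9 times as many samples.

Current: n = 69, width = 3.65
New: n = 621, width ≈ 1.20

Width reduced by factor of 3.65/1.20 = 3.04.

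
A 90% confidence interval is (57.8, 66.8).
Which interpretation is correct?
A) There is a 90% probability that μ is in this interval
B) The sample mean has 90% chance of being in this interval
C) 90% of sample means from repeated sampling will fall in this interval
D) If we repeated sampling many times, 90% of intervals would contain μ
D

A) Wrong — μ is fixed; the randomness lives in the interval, not in μ.
B) Wrong — x̄ is observed and sits in the interval by construction.
C) Wrong — coverage applies to intervals containing μ, not to future x̄ values.
D) Correct — this is the frequentist long-run coverage interpretation.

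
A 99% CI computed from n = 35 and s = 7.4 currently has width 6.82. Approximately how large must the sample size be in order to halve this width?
n ≈ 140

CI width ∝ 1/√n
To reduce width by factor 2, need √n to grow by 2 → need 2² = 4 times as many samples.

Current: n = 35, width = 6.82
New: n = 140, width ≈ 3.27

Width reduced by factor of 6.82/3.27 = 2.09.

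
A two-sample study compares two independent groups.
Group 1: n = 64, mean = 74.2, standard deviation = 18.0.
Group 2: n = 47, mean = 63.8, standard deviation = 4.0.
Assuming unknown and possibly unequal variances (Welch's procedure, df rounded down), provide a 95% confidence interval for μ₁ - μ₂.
(5.77, 15.03)

Difference: x̄₁ - x̄₂ = 10.40
SE = √(s₁²/n₁ + s₂²/n₂) = √(18.0²/64 + 4.0²/47) = 2.3244
df = 71.32 → 71 (Welch–Satterthwaite, rounded down)
t* = 1.994

CI: 10.40 ± 1.994 · 2.3244 = 10.40 ± 4.63 = (5.77, 15.03)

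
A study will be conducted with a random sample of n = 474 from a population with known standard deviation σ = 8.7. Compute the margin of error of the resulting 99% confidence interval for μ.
Margin of error = 1.03

Margin of error = z* · σ/√n
= 2.576 · 8.7/√474
= 2.576 · 8.7/21.7715
= 1.03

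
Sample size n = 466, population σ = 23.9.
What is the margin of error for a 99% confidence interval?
Margin of error = 2.85

Margin of error = z* · σ/√n
= 2.576 · 23.9/√466
= 2.576 · 23.9/21.5870
= 2.85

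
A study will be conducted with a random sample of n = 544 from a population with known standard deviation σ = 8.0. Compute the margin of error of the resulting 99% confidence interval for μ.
Margin of error = 0.88

Margin of error = z* · σ/√n
= 2.576 · 8.0/√544
= 2.576 · 8.0/23.3238
= 0.88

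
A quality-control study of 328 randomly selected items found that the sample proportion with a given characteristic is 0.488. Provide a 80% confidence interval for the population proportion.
(0.453, 0.523)

Proportion CI:
SE = √(p̂(1-p̂)/n) = √(0.488 · 0.512 / 328) = 0.02760

z* = 1.282
Margin = z* · SE = 1.282 · 0.02760 = 0.0354

CI: 0.488 ± 0.0354 = (0.453, 0.523)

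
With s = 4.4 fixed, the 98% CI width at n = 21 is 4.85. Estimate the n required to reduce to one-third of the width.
n ≈ 189

CI width ∝ 1/√n
To reduce width by factor 3, need √n to grow by 3 → need 3² = 9 times as many samples.

Current: n = 21, width = 4.85
New: n = 189, width ≈ 1.50

Width reduced by factor of 4.85/1.50 = 3.23.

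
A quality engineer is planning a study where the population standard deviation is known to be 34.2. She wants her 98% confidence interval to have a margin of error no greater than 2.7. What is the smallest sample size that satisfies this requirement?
n ≥ 869

For margin E ≤ 2.7:
n ≥ (z* · σ / E)²
n ≥ (2.326 · 34.2 / 2.7)²
n ≥ 868.05

Minimum n = 869 (rounding up)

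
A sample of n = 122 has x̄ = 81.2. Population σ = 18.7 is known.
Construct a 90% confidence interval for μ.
(78.41, 83.99)

z-interval (σ known):
z* = 1.645 for 90% confidence

Margin of error = z* · σ/√n = 1.645 · 18.7/√122 = 2.79

CI: (81.2 - 2.79, 81.2 + 2.79) = (78.41, 83.99)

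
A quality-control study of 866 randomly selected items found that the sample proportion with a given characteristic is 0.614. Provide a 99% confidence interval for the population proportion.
(0.571, 0.657)

Proportion CI:
SE = √(p̂(1-p̂)/n) = √(0.614 · 0.386 / 866) = 0.01654

z* = 2.576
Margin = z* · SE = 2.576 · 0.01654 = 0.0426

CI: 0.614 ± 0.0426 = (0.571, 0.657)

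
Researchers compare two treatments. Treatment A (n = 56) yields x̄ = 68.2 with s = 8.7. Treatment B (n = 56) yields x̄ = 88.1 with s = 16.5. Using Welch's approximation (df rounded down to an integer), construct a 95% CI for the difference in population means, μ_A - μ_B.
(-24.86, -14.94)

Difference: x̄₁ - x̄₂ = -19.90
SE = √(s₁²/n₁ + s₂²/n₂) = √(8.7²/56 + 16.5²/56) = 2.4926
df = 83.39 → 83 (Welch–Satterthwaite, rounded down)
t* = 1.989

CI: -19.90 ± 1.989 · 2.4926 = -19.90 ± 4.96 = (-24.86, -14.94)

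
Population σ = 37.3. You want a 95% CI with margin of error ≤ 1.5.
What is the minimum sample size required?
n ≥ 2376

For margin E ≤ 1.5:
n ≥ (z* · σ / E)²
n ≥ (1.960 · 37.3 / 1.5)²
n ≥ 2375.46

Minimum n = 2376 (rounding up)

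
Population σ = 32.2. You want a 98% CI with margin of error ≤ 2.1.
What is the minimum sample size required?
n ≥ 1273

For margin E ≤ 2.1:
n ≥ (z* · σ / E)²
n ≥ (2.326 · 32.2 / 2.1)²
n ≥ 1272.02

Minimum n = 1273 (rounding up)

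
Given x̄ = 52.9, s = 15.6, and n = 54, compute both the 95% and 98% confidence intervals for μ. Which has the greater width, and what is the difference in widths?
98% CI is wider by 1.67

df = 53
95% CI: t* = 2.006, (48.64, 57.16), width = 2 · t* · s/√n = 8.52
98% CI: t* = 2.399, (47.81, 57.99), width = 2 · t* · s/√n = 10.19

The 98% CI is wider by 10.19 - 8.52 = 1.67.
Higher confidence requires a wider interval.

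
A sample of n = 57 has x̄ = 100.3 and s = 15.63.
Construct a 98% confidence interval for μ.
(95.34, 105.26)

t-interval (σ unknown):
df = n - 1 = 56
t* = 2.395 for 98% confidence

Margin of error = t* · s/√n = 2.395 · 15.63/√57 = 4.96

CI: (95.34, 105.26)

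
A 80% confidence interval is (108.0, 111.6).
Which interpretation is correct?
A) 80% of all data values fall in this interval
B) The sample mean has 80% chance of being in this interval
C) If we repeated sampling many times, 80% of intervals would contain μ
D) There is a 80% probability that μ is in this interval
C

A) Wrong — a CI is about the parameter μ, not individual data values.
B) Wrong — x̄ is observed and sits in the interval by construction.
C) Correct — this is the frequentist long-run coverage interpretation.
D) Wrong — μ is fixed; the randomness lives in the interval, not in μ.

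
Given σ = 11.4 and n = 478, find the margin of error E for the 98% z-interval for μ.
Margin of error = 1.21

Margin of error = z* · σ/√n
= 2.326 · 11.4/√478
= 2.326 · 11.4/21.8632
= 1.21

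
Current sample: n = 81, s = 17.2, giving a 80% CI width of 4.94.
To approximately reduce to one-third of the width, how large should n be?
n ≈ 729

CI width ∝ 1/√n
To reduce width by factor 3, need √n to grow by 3 → need 3² = 9 times as many samples.

Current: n = 81, width = 4.94
New: n = 729, width ≈ 1.63

Width reduced by factor of 4.94/1.63 = 3.03.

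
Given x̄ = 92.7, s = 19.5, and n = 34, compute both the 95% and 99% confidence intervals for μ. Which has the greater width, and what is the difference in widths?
99% CI is wider by 4.67

df = 33
95% CI: t* = 2.035, (85.89, 99.51), width = 2 · t* · s/√n = 13.61
99% CI: t* = 2.733, (83.56, 101.84), width = 2 · t* · s/√n = 18.28

The 99% CI is wider by 18.28 - 13.61 = 4.67.
Higher confidence requires a wider interval.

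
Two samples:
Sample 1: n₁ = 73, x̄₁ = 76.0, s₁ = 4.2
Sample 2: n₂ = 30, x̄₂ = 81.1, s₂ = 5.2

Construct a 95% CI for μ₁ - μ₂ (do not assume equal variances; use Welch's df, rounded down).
(-7.25, -2.95)

Difference: x̄₁ - x̄₂ = -5.10
SE = √(s₁²/n₁ + s₂²/n₂) = √(4.2²/73 + 5.2²/30) = 1.0691
df = 45.32 → 45 (Welch–Satterthwaite, rounded down)
t* = 2.014

CI: -5.10 ± 2.014 · 1.0691 = -5.10 ± 2.15 = (-7.25, -2.95)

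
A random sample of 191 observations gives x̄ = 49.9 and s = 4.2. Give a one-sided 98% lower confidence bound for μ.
μ ≥ 49.27

Lower bound (one-sided):
t* = 2.068 (one-sided for 98%)
Lower bound = x̄ - t* · s/√n = 49.9 - 2.068 · 4.2/√191 = 49.27

We are 98% confident that μ ≥ 49.27.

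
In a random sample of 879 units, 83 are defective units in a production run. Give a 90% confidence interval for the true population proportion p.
(0.078, 0.111)

Proportion CI:
p̂ = 83/879 = 0.09443
SE = √(p̂(1-p̂)/n) = √(0.09443 · 0.90557 / 879) = 0.00986

z* = 1.645
Margin = z* · SE = 1.645 · 0.00986 = 0.0162

CI: 0.09443 ± 0.0162 = (0.078, 0.111)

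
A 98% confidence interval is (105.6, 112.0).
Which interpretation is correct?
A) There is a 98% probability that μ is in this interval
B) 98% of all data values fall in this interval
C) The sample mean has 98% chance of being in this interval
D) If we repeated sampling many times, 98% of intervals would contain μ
D

A) Wrong — μ is fixed; the randomness lives in the interval, not in μ.
B) Wrong — a CI is about the parameter μ, not individual data values.
C) Wrong — x̄ is observed and sits in the interval by construction.
D) Correct — this is the frequentist long-run coverage interpretation.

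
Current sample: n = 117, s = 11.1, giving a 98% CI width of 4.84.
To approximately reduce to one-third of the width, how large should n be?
n ≈ 1053

CI width ∝ 1/√n
To reduce width by factor 3, need √n to grow by 3 → need 3² = 9 times as many samples.

Current: n = 117, width = 4.84
New: n = 1053, width ≈ 1.59

Width reduced by factor of 4.84/1.59 = 3.04.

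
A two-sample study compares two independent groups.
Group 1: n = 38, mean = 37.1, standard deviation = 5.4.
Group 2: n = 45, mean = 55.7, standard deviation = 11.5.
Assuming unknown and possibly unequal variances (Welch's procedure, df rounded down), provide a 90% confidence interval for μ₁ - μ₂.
(-21.81, -15.39)

Difference: x̄₁ - x̄₂ = -18.60
SE = √(s₁²/n₁ + s₂²/n₂) = √(5.4²/38 + 11.5²/45) = 1.9252
df = 64.73 → 64 (Welch–Satterthwaite, rounded down)
t* = 1.669

CI: -18.60 ± 1.669 · 1.9252 = -18.60 ± 3.21 = (-21.81, -15.39)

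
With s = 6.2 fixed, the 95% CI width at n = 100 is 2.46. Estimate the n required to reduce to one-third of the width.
n ≈ 900

CI width ∝ 1/√n
To reduce width by factor 3, need √n to grow by 3 → need 3² = 9 times as many samples.

Current: n = 100, width = 2.46
New: n = 900, width ≈ 0.81

Width reduced by factor of 2.46/0.81 = 3.04.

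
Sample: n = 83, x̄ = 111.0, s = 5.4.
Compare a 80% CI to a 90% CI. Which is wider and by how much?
90% CI is wider by 0.44

df = 82
80% CI: t* = 1.292, (110.23, 111.77), width = 2 · t* · s/√n = 1.53
90% CI: t* = 1.664, (110.01, 111.99), width = 2 · t* · s/√n = 1.97

The 90% CI is wider by 1.97 - 1.53 = 0.44.
Higher confidence requires a wider interval.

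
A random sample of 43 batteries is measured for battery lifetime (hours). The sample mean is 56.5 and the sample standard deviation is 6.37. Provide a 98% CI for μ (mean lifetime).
(54.15, 58.85)

t-interval (σ unknown):
df = n - 1 = 42
t* = 2.418 for 98% confidence

Margin of error = t* · s/√n = 2.418 · 6.37/√43 = 2.35

CI: (54.15, 58.85)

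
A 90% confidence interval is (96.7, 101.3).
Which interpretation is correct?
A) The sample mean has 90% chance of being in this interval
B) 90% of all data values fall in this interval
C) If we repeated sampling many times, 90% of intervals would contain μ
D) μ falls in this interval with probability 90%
C

A) Wrong — x̄ is observed and sits in the interval by construction.
B) Wrong — a CI is about the parameter μ, not individual data values.
C) Correct — this is the frequentist long-run coverage interpretation.
D) Wrong — μ is fixed; the randomness lives in the interval, not in μ.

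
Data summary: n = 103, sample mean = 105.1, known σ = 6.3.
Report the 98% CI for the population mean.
(103.66, 106.54)

z-interval (σ known):
z* = 2.326 for 98% confidence

Margin of error = z* · σ/√n = 2.326 · 6.3/√103 = 1.44

CI: (105.1 - 1.44, 105.1 + 1.44) = (103.66, 106.54)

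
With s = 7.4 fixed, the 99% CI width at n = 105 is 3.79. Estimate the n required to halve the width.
n ≈ 420

CI width ∝ 1/√n
To reduce width by factor 2, need √n to grow by 2 → need 2² = 4 times as many samples.

Current: n = 105, width = 3.79
New: n = 420, width ≈ 1.87

Width reduced by factor of 3.79/1.87 = 2.03.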